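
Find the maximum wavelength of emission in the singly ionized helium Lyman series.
30.38 nm

The longest wavelength corresponds to the smallest energy transition in the series.
The Lyman series has all transitions ending at n_f = 1.

For He⁺ (Z = 2), the first line (α-line) is the jump from n = 2 to n = 1:
E_2 = -13.6057 × 2² / 2² = -13.6057 eV
E_1 = -13.6057 × 2² / 1² = -54.4228 eV
ΔE = E_2 - E_1 = 40.8171 eV

λ = hc/E = 1239.84 eV·nm / 40.8171 eV
λ = 30.38 nm

This is the α-line of the Lyman series in He⁺.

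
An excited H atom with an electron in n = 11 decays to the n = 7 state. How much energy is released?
0.165 eV

The energy levels are E_n = -13.6057 eV / n².

Energy at n = 11: E_11 = -13.6057 / 11² = -0.112444 eV
Energy at n = 7: E_7 = -13.6057 / 7² = -0.277667 eV

For emission (electron falling to lower state), the photon energy is:
E_photon = E_11 - E_7 = |-0.112444 - (-0.277667)|
E_photon = 0.165 eV

This energy is carried away by the emitted photon.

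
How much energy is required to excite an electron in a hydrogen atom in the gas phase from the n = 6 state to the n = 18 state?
0.34 eV

The energy levels of a hydrogen-like atom are E_n = -13.6057 eV / n².

Energy at n = 6: E_6 = -13.6057 / 6² = -0.37794 eV
Energy at n = 18: E_18 = -13.6057 / 18² = -0.04199 eV

The excitation energy is the difference:
ΔE = E_18 - E_6
ΔE = -0.04199 - (-0.37794)
ΔE = 0.34 eV

Since this is positive, energy must be absorbed (photon absorption).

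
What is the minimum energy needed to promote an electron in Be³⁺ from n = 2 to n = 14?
53.312131 eV

The energy levels of a hydrogen-like atom are E_n = -13.6057 Z² eV / n².

Energy at n = 2: E_2 = -13.6057 × 4² / 2² = -54.422800000 eV
Energy at n = 14: E_14 = -13.6057 × 4² / 14² = -1.110669388 eV

The excitation energy is the difference:
ΔE = E_14 - E_2
ΔE = -1.110669388 - (-54.422800000)
ΔE = 53.312131 eV

Since this is positive, energy must be absorbed (photon absorption).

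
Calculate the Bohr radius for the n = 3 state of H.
0.4763 nm (or 4.7626 Å)

The Bohr radius formula is:
r_n = n² a₀ / Z

where a₀ = 0.0529177 nm is the Bohr radius.

For H (Z = 1) at n = 3:
r_3 = 3² × 0.0529177 nm / 1
r_3 = 9 × 0.0529177 nm / 1
r_3 = 0.47626 nm / 1
r_3 = 0.4763 nm

The electron orbits at approximately 0.4763 nm from the nucleus.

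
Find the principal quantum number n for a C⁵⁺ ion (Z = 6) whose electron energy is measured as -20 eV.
n = 5

The exact energy levels follow E_n = -13.6057 Z² / n² eV with Z = 6.

The measured value (-20 eV) is reported to only 2 significant figures, so we must test candidate n values and see which one matches to that precision.

Candidate energies:
  n = 3:  E = -13.6057 × 6² / 3² = -54.422800 eV
  n = 4:  E = -13.6057 × 6² / 4² = -30.612825 eV
  n = 5:  E = -13.6057 × 6² / 5² = -19.592208 eV  ← matches
  n = 6:  E = -13.6057 × 6² / 6² = -13.605700 eV
  n = 7:  E = -13.6057 × 6² / 7² = -9.996024 eV

Checking against the measurement of -20 eV (2 sig figs), only n = 5 agrees:
E_5 = -19.592208 eV, which rounds to -20 eV ✓

Therefore n = 5.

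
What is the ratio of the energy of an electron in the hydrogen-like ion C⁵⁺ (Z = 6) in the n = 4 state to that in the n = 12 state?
9.0000

Using E_n = -13.6057 Z² / n² eV with Z = 6:

E_4 = -13.6057 × 6² / 4² = -489.8052 / 16 = -30.6128250000 eV
E_12 = -13.6057 × 6² / 12² = -489.8052 / 144 = -3.4014250000 eV

The ratio is:
E_4/E_12 = (-30.6128250000) / (-3.4014250000)
E_4/E_12 = (-489.8052/16) / (-489.8052/144)
E_4/E_12 = 144/16
E_4/E_12 = 9.0000
(Note: the Z² factors cancel in the ratio.)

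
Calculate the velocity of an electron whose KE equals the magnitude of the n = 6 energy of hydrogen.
3.646e+05 m/s (or 0.121623% of c)

The binding energy at n = 6 for hydrogen is:
E_6 = -13.6057/6² = -0.37793611 eV
|E_6| = 0.37793611 eV

Convert to Joules:
KE = 0.37793611 eV × (1.602177 × 10⁻¹⁹ J/eV) = 6.05521e-20 J

Using KE = ½mv²:
v = √(2·KE/m_e)
v = √(2 × 6.05521e-20 J / 9.10938 × 10⁻³¹ kg)
v = 3.646e+05 m/s

This is approximately 0.121623% the speed of light.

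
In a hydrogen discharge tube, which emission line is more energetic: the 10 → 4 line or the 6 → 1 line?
6 → 1

Calculate the energy for each transition:

Transition 10 → 4:
ΔE₁ = |E_4 - E_10| = |-13.6057/4² - (-13.6057/10²)|
ΔE₁ = |-0.850356250000 - (-0.136057000000)| = 0.714299250 eV

Transition 6 → 1:
ΔE₂ = |E_1 - E_6| = |-13.6057/1² - (-13.6057/6²)|
ΔE₂ = |-13.605700000000 - (-0.377936111111)| = 13.227763889 eV

Since 13.227763889 eV > 0.714299250 eV, the transition 6 → 1 emits the more energetic photon.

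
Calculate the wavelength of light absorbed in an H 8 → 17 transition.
7491.00439 nm

First, find the transition energy using E_n = -13.6057 / n² eV:
E_8 = -13.6057 / 8² = -0.21258906250 eV
E_17 = -13.6057 / 17² = -0.04707854671 eV

Photon energy: |ΔE| = |E_17 - E_8| = 0.16551051579 eV

Convert to wavelength using E = hc/λ with hc = 1239.84 eV·nm:
λ = hc/E = 1239.84 eV·nm / 0.16551051579 eV
λ = 7491.00439 nm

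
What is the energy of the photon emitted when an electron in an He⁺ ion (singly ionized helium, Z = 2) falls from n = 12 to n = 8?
0.47242 eV

The energy levels are E_n = -13.6057 Z² eV / n².

Energy at n = 12: E_12 = -13.6057 × 2² / 12² = -0.37793611 eV
Energy at n = 8: E_8 = -13.6057 × 2² / 8² = -0.85035625 eV

For emission (electron falling to lower state), the photon energy is:
E_photon = E_12 - E_8 = |-0.37793611 - (-0.85035625)|
E_photon = 0.47242 eV

This energy is carried away by the emitted photon.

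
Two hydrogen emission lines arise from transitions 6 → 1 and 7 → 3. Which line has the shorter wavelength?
6 → 1

Calculate the energy for each transition:

Transition 6 → 1:
ΔE₁ = |E_1 - E_6| = |-13.6057/1² - (-13.6057/6²)|
ΔE₁ = |-13.60570000000 - (-0.37793611111)| = 13.22776389 eV

Transition 7 → 3:
ΔE₂ = |E_3 - E_7| = |-13.6057/3² - (-13.6057/7²)|
ΔE₂ = |-1.51174444444 - (-0.27766734694)| = 1.23407710 eV

Since 13.22776389 eV > 1.23407710 eV, the transition 6 → 1 emits the more energetic photon.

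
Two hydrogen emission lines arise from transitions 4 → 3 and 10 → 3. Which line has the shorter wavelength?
10 → 3

Calculate the energy for each transition:

Transition 4 → 3:
ΔE₁ = |E_3 - E_4| = |-13.6057/3² - (-13.6057/4²)|
ΔE₁ = |-1.511744444444 - (-0.850356250000)| = 0.661388194 eV

Transition 10 → 3:
ΔE₂ = |E_3 - E_10| = |-13.6057/3² - (-13.6057/10²)|
ΔE₂ = |-1.511744444444 - (-0.136057000000)| = 1.375687444 eV

Since 1.375687444 eV > 0.661388194 eV, the transition 10 → 3 emits the more energetic photon.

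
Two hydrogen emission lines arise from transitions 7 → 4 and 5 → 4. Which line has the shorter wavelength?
7 → 4

Calculate the energy for each transition:

Transition 7 → 4:
ΔE₁ = |E_4 - E_7| = |-13.6057/4² - (-13.6057/7²)|
ΔE₁ = |-0.850356250 - (-0.277667347)| = 0.572689 eV

Transition 5 → 4:
ΔE₂ = |E_4 - E_5| = |-13.6057/4² - (-13.6057/5²)|
ΔE₂ = |-0.850356250 - (-0.544228000)| = 0.306128 eV

Since 0.572689 eV > 0.306128 eV, the transition 7 → 4 emits the more energetic photon.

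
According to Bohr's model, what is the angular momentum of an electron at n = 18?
1.90e-33 J·s (or 18ℏ)

In the Bohr model, angular momentum is quantized:
L = nℏ

where ℏ = h/(2π) = 1.0546e-34 J·s

For n = 18:
L = 18 × 1.0546e-34 J·s
L = 1.90e-33 J·s

This can also be written as L = 18ℏ.
The angular momentum is an integer multiple of the reduced Planck constant.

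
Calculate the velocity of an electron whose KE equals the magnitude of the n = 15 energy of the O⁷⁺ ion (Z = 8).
1.17e+06 m/s (or 0.3892% of c)

The binding energy at n = 15 for O⁷⁺ is:
E_15 = -13.6057 × 8²/15² = -3.870066 eV
|E_15| = 3.870066 eV

Convert to Joules:
KE = 3.870066 eV × (1.602177 × 10⁻¹⁹ J/eV) = 6.2005e-19 J

Using KE = ½mv²:
v = √(2·KE/m_e)
v = √(2 × 6.2005e-19 J / 9.10938 × 10⁻³¹ kg)
v = 1.17e+06 m/s

This is approximately 0.3892% the speed of light.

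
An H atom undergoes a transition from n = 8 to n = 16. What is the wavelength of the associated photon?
7776.129 nm

First, find the transition energy using E_n = -13.6057 / n² eV:
E_8 = -13.6057 / 8² = -0.212589063 eV
E_16 = -13.6057 / 16² = -0.053147266 eV

Photon energy: |ΔE| = |E_16 - E_8| = 0.159441797 eV

Convert to wavelength using E = hc/λ with hc = 1239.84 eV·nm:
λ = hc/E = 1239.84 eV·nm / 0.159441797 eV
λ = 7776.129 nm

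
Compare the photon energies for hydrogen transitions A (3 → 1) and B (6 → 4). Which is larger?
3 → 1

Calculate the energy for each transition:

Transition 3 → 1:
ΔE₁ = |E_1 - E_3| = |-13.6057/1² - (-13.6057/3²)|
ΔE₁ = |-13.60570000 - (-1.51174444)| = 12.09396 eV

Transition 6 → 4:
ΔE₂ = |E_4 - E_6| = |-13.6057/4² - (-13.6057/6²)|
ΔE₂ = |-0.85035625 - (-0.37793611)| = 0.47242 eV

Since 12.09396 eV > 0.47242 eV, the transition 3 → 1 emits the more energetic photon.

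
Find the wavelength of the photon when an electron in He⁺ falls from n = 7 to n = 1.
23.256 nm

First, find the transition energy using E_n = -13.6057 Z² / n² eV:
E_7 = -13.6057 × 2² / 7² = -1.11067 eV
E_1 = -13.6057 × 2² / 1² = -54.42280 eV

Photon energy: |ΔE| = |E_1 - E_7| = 53.31213 eV

Convert to wavelength using E = hc/λ with hc = 1239.84 eV·nm:
λ = hc/E = 1239.84 eV·nm / 53.31213 eV
λ = 23.256 nm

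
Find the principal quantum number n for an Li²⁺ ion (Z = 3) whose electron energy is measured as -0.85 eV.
n = 12

The exact energy levels follow E_n = -13.6057 Z² / n² eV with Z = 3.

The measured value (-0.85 eV) is reported to only 2 significant figures, so we must test candidate n values and see which one matches to that precision.

Candidate energies:
  n = 10:  E = -13.6057 × 3² / 10² = -1.22451 eV
  n = 11:  E = -13.6057 × 3² / 11² = -1.01199 eV
  n = 12:  E = -13.6057 × 3² / 12² = -0.85036 eV  ← matches
  n = 13:  E = -13.6057 × 3² / 13² = -0.72456 eV
  n = 14:  E = -13.6057 × 3² / 14² = -0.62475 eV

Checking against the measurement of -0.85 eV (2 sig figs), only n = 12 agrees:
E_12 = -0.85036 eV, which rounds to -0.85 eV ✓

Therefore n = 12.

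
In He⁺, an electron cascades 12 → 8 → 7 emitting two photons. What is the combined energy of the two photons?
0.7327 eV

The energy levels of He⁺ are E_n = -13.6057 × 2² / n² eV.

First transition (12 → 8):
ΔE₁ = |E_8 - E_12|
ΔE₁ = |-0.8503562500 - (-0.3779361111)| = 0.4724201 eV

Second transition (8 → 7):
ΔE₂ = |E_7 - E_8|
ΔE₂ = |-1.1106693878 - (-0.8503562500)| = 0.2603131 eV

Total energy released:
E_total = ΔE₁ + ΔE₂ = 0.4724201 + 0.2603131 = 0.7327 eV

Note: This equals the direct transition 12 → 7: 0.7327 eV ✓
Energy is conserved regardless of the path taken.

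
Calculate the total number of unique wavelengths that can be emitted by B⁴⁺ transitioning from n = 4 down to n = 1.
6

The electron can occupy levels n = 1, 2, ..., 4 during de-excitation — that is m = 4 - 1 + 1 = 4 distinct levels.

The number of distinct spectral lines equals the number of ways to choose 2 of these m levels (each pair gives one possible emission transition):

Number of lines = m(m-1)/2 = 4×3/2 = 6

These correspond to all possible transitions between the 4 levels:
4 → 3, 4 → 2, 4 → 1, 3 → 2, 3 → 1, 2 → 1

Each transition produces a photon with a unique energy (and thus wavelength). This count does not depend on Z.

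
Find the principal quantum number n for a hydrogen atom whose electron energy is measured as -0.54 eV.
n = 5

The exact energy levels follow E_n = -13.6057 eV / n².

The measured value (-0.54 eV) is reported to only 2 significant figures, so we must test candidate n values and see which one matches to that precision.

Candidate energies:
  n = 3:  E = -13.6057/3² = -1.511744 eV
  n = 4:  E = -13.6057/4² = -0.850356 eV
  n = 5:  E = -13.6057/5² = -0.544228 eV  ← matches
  n = 6:  E = -13.6057/6² = -0.377936 eV
  n = 7:  E = -13.6057/7² = -0.277667 eV

Checking against the measurement of -0.54 eV (2 sig figs), only n = 5 agrees:
E_5 = -0.544228 eV, which rounds to -0.54 eV ✓

Therefore n = 5.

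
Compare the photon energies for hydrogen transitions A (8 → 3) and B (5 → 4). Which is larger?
8 → 3

Calculate the energy for each transition:

Transition 8 → 3:
ΔE₁ = |E_3 - E_8| = |-13.6057/3² - (-13.6057/8²)|
ΔE₁ = |-1.511744444444 - (-0.212589062500)| = 1.299155382 eV

Transition 5 → 4:
ΔE₂ = |E_4 - E_5| = |-13.6057/4² - (-13.6057/5²)|
ΔE₂ = |-0.850356250000 - (-0.544228000000)| = 0.306128250 eV

Since 1.299155382 eV > 0.306128250 eV, the transition 8 → 3 emits the more energetic photon.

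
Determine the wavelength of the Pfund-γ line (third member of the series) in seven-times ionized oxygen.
58.4144 nm

The lines of a series are numbered from the longest wavelength (smallest ΔE) outward; the third line is the transition from n = n_f + 3 to n_f.
The Pfund series has all transitions ending at n_f = 5.

For O⁷⁺ (Z = 8), the third line (γ-line) is the jump from n = 8 to n = 5:
E_8 = -13.6057 × 8² / 8² = -13.605700 eV
E_5 = -13.6057 × 8² / 5² = -34.830592 eV
ΔE = E_8 - E_5 = 21.224892 eV

λ = hc/E = 1239.84 eV·nm / 21.224892 eV
λ = 58.4144 nm

This is the γ-line of the Pfund series in O⁷⁺.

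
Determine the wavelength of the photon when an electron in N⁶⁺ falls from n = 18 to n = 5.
50.38 nm

First, find the transition energy using E_n = -13.6057 Z² / n² eV:
E_18 = -13.6057 × 7² / 18² = -2.0577 eV
E_5 = -13.6057 × 7² / 5² = -26.6672 eV

Photon energy: |ΔE| = |E_5 - E_18| = 24.6095 eV

Convert to wavelength using E = hc/λ with hc = 1239.84 eV·nm:
λ = hc/E = 1239.84 eV·nm / 24.6095 eV
λ = 50.38 nm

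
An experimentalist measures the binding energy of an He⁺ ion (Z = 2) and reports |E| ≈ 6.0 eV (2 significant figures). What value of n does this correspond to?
n = 3

The exact energy levels follow E_n = -13.6057 Z² / n² eV with Z = 2.

The measured value (-6.0 eV) is reported to only 2 significant figures, so we must test candidate n values and see which one matches to that precision.

Candidate energies:
  n = 1:  E = -13.6057 × 2² / 1² = -54.42280 eV
  n = 2:  E = -13.6057 × 2² / 2² = -13.60570 eV
  n = 3:  E = -13.6057 × 2² / 3² = -6.04698 eV  ← matches
  n = 4:  E = -13.6057 × 2² / 4² = -3.40143 eV
  n = 5:  E = -13.6057 × 2² / 5² = -2.17691 eV

Checking against the measurement of -6.0 eV (2 sig figs), only n = 3 agrees:
E_3 = -6.04698 eV, which rounds to -6.0 eV ✓

Therefore n = 3.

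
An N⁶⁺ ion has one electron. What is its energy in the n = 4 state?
-41.6675 eV

For hydrogen-like ions, the energy levels scale with Z²:
E_n = -13.6057 Z² / n² eV

For N⁶⁺ (Z = 7) at n = 4:
E_4 = -13.6057 × 7² / 4²
E_4 = -13.6057 × 49 / 16
E_4 = -666.6793 / 16
E_4 = -41.6675 eV

The energy is 49 times more negative than hydrogen at the same n due to the stronger nuclear charge.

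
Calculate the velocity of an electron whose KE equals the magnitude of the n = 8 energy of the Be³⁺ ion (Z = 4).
1.09e+06 m/s (or 0.364868% of c)

The binding energy at n = 8 for Be³⁺ is:
E_8 = -13.6057 × 4²/8² = -3.40142500 eV
|E_8| = 3.40142500 eV

Convert to Joules:
KE = 3.40142500 eV × (1.602177 × 10⁻¹⁹ J/eV) = 5.4497e-19 J

Using KE = ½mv²:
v = √(2·KE/m_e)
v = √(2 × 5.4497e-19 J / 9.10938 × 10⁻³¹ kg)
v = 1.09e+06 m/s

This is approximately 0.364868% the speed of light.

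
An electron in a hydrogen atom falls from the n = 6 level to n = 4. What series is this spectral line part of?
Brackett series

The spectral series in hydrogen are named based on the final (lower) energy level:
- Lyman series: n_final = 1 (ultraviolet)
- Balmer series: n_final = 2 (visible/near-UV)
- Paschen series: n_final = 3 (infrared)
- Brackett series: n_final = 4 (infrared)
- Pfund series: n_final = 5 (far infrared)

Since this transition ends at n = 4, it belongs to the Brackett series.

For reference, this 6 → 4 line has photon energy
ΔE = 13.6057 eV × (1/4² - 1/6²) = 0.472420139 eV,
corresponding to wavelength λ = hc/ΔE = 1239.84 eV·nm / 0.472420139 eV = 2624.444 nm in the infrared region.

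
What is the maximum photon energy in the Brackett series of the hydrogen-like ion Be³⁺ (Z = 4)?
13.605700 eV

The series limit corresponds to the transition from n = ∞ to n = 4.
This is the highest energy (shortest wavelength) transition in the Brackett series.

E_∞ = 0 eV
E_4 = -13.6057 × 4² / 4² = -13.605700 eV

Energy at series limit:
ΔE = E_∞ - E_4 = 0 - (-13.605700) = 13.605700 eV

This energy equals the ionization energy from the n = 4 state of Be³⁺.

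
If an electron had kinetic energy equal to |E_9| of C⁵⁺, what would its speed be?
1.45846e+06 m/s (or 0.4865% of c)

The binding energy at n = 9 for C⁵⁺ is:
E_9 = -13.6057 × 6²/9² = -6.04697778 eV
|E_9| = 6.04697778 eV

Convert to Joules:
KE = 6.04697778 eV × (1.602177 × 10⁻¹⁹ J/eV) = 9.6883287e-19 J

Using KE = ½mv²:
v = √(2·KE/m_e)
v = √(2 × 9.6883287e-19 J / 9.10938 × 10⁻³¹ kg)
v = 1.45846e+06 m/s

This is approximately 0.4865% the speed of light.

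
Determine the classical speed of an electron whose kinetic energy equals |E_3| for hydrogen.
7.292e+05 m/s (or 0.24% of c)

The binding energy at n = 3 for hydrogen is:
E_3 = -13.6057/3² = -1.511744 eV
|E_3| = 1.511744 eV

Convert to Joules:
KE = 1.511744 eV × (1.602177 × 10⁻¹⁹ J/eV) = 2.42208e-19 J

Using KE = ½mv²:
v = √(2·KE/m_e)
v = √(2 × 2.42208e-19 J / 9.10938 × 10⁻³¹ kg)
v = 7.292e+05 m/s

This is approximately 0.24% the speed of light.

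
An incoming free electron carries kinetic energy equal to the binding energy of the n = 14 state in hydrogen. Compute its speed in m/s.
1.56e+05 m/s (or 0.052% of c)

The binding energy at n = 14 for hydrogen is:
E_14 = -13.6057/14² = -0.0694168 eV
|E_14| = 0.0694168 eV

Convert to Joules:
KE = 0.0694168 eV × (1.602177 × 10⁻¹⁹ J/eV) = 1.1122e-20 J

Using KE = ½mv²:
v = √(2·KE/m_e)
v = √(2 × 1.1122e-20 J / 9.10938 × 10⁻³¹ kg)
v = 1.56e+05 m/s

This is approximately 0.052% the speed of light.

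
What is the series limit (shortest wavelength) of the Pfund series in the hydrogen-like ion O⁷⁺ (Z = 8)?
35.596 nm

The series limit corresponds to the transition from n = ∞ to n = 5.
This is the highest energy (shortest wavelength) transition in the Pfund series.

E_∞ = 0 eV
E_5 = -13.6057 × 8² / 5² = -34.83059 eV

Energy at series limit:
ΔE = E_∞ - E_5 = 0 - (-34.83059) = 34.83059 eV
λ = hc/E = 1239.84 eV·nm / 34.83059 eV = 35.596 nm

This energy equals the ionization energy from the n = 5 state of O⁷⁺.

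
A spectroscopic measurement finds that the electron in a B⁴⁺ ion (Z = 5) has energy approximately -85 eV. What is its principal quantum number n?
n = 2

The exact energy levels follow E_n = -13.6057 Z² / n² eV with Z = 5.

The measured value (-85 eV) is reported to only 2 significant figures, so we must test candidate n values and see which one matches to that precision.

Candidate energies:
  n = 1:  E = -13.6057 × 5² / 1² = -340.14250 eV
  n = 2:  E = -13.6057 × 5² / 2² = -85.03563 eV  ← matches
  n = 3:  E = -13.6057 × 5² / 3² = -37.79361 eV
  n = 4:  E = -13.6057 × 5² / 4² = -21.25891 eV

Checking against the measurement of -85 eV (2 sig figs), only n = 2 agrees:
E_2 = -85.03563 eV, which rounds to -85 eV ✓

Therefore n = 2.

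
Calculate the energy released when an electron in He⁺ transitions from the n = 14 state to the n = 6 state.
1.23408 eV

The energy levels are E_n = -13.6057 Z² eV / n².

Energy at n = 14: E_14 = -13.6057 × 2² / 14² = -0.27766735 eV
Energy at n = 6: E_6 = -13.6057 × 2² / 6² = -1.51174444 eV

For emission (electron falling to lower state), the photon energy is:
E_photon = E_14 - E_6 = |-0.27766735 - (-1.51174444)|
E_photon = 1.23408 eV

This energy is carried away by the emitted photon.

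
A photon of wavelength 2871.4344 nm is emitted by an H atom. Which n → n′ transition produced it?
n = 11 → n = 5

First, find the photon energy from the wavelength (hc = 1239.84 eV·nm):
E = hc/λ = 1239.84 eV·nm / 2871.4344 nm = 0.43178420 eV

The energy levels of hydrogen satisfy E_n = -13.6057 / n² eV, so an emission n_i → n_f releases
ΔE = 13.6057 × (1/n_f² − 1/n_i²) eV.

Setting ΔE equal to the photon energy:
1/n_f² − 1/n_i² = 0.43178420 / 13.6057 = 0.031735537

Since 1/n_i² must be positive, we need 1/n_f² > 0.031735537, i.e. n_f ≤ 5. For each allowed n_f, solve n_i = (1/n_f² − 0.031735537)^(−1/2) and check whether it is a whole number:
  n_f = 1: 1/n_i² = 1.000000000 − 0.031735537 = 0.968264463 → n_i = 1.016  (not an integer) ✗
  n_f = 2: 1/n_i² = 0.250000000 − 0.031735537 = 0.218264463 → n_i = 2.140  (not an integer) ✗
  n_f = 3: 1/n_i² = 0.111111111 − 0.031735537 = 0.079375574 → n_i = 3.549  (not an integer) ✗
  n_f = 4: 1/n_i² = 0.062500000 − 0.031735537 = 0.030764463 → n_i = 5.701  (not an integer) ✗
  n_f = 5: 1/n_i² = 0.040000000 − 0.031735537 = 0.008264463 → n_i = 11.000  → integer, n_i = 11 ✓

Only n_f = 5 gives an integer upper level, n_i = 11.

The transition is from n = 11 to n = 5 (emission).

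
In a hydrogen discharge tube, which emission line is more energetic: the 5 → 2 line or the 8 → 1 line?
8 → 1

Calculate the energy for each transition:

Transition 5 → 2:
ΔE₁ = |E_2 - E_5| = |-13.6057/2² - (-13.6057/5²)|
ΔE₁ = |-3.40142500000 - (-0.54422800000)| = 2.85719700 eV

Transition 8 → 1:
ΔE₂ = |E_1 - E_8| = |-13.6057/1² - (-13.6057/8²)|
ΔE₂ = |-13.60570000000 - (-0.21258906250)| = 13.39311094 eV

Since 13.39311094 eV > 2.85719700 eV, the transition 8 → 1 emits the more energetic photon.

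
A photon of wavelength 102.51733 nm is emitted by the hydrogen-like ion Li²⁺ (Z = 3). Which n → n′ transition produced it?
n = 9 → n = 3

First, find the photon energy from the wavelength (hc = 1239.84 eV·nm):
E = hc/λ = 1239.84 eV·nm / 102.51733 nm = 12.093955 eV

The energy levels of Li²⁺ satisfy E_n = -13.6057 × 3² / n² eV, so an emission n_i → n_f releases
ΔE = 13.6057 × 3² × (1/n_f² − 1/n_i²) eV.

Setting ΔE equal to the photon energy:
1/n_f² − 1/n_i² = 12.093955 / (13.6057 × 3²) = 0.098765428

Since 1/n_i² must be positive, we need 1/n_f² > 0.098765428, i.e. n_f ≤ 3. For each allowed n_f, solve n_i = (1/n_f² − 0.098765428)^(−1/2) and check whether it is a whole number:
  n_f = 1: 1/n_i² = 1.000000000 − 0.098765428 = 0.901234572 → n_i = 1.053  (not an integer) ✗
  n_f = 2: 1/n_i² = 0.250000000 − 0.098765428 = 0.151234572 → n_i = 2.571  (not an integer) ✗
  n_f = 3: 1/n_i² = 0.111111111 − 0.098765428 = 0.012345683 → n_i = 9.000  → integer, n_i = 9 ✓

Only n_f = 3 gives an integer upper level, n_i = 9.

The transition is from n = 9 to n = 3 (emission).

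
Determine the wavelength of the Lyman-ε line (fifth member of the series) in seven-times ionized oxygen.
1.46453 nm

The lines of a series are numbered from the longest wavelength (smallest ΔE) outward; the fifth line is the transition from n = n_f + 5 to n_f.
The Lyman series has all transitions ending at n_f = 1.

For O⁷⁺ (Z = 8), the fifth line (ε-line) is the jump from n = 6 to n = 1:
E_6 = -13.6057 × 8² / 6² = -24.1879111 eV
E_1 = -13.6057 × 8² / 1² = -870.7648000 eV
ΔE = E_6 - E_1 = 846.5768889 eV

λ = hc/E = 1239.84 eV·nm / 846.5768889 eV
λ = 1.46453 nm

This is the ε-line of the Lyman series in O⁷⁺.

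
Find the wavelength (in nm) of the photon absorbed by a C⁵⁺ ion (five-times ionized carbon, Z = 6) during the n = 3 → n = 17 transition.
23.51 nm

First, find the transition energy using E_n = -13.6057 Z² / n² eV:
E_3 = -13.6057 × 6² / 3² = -54.4228 eV
E_17 = -13.6057 × 6² / 17² = -1.6948 eV

Photon energy: |ΔE| = |E_17 - E_3| = 52.7280 eV

Convert to wavelength using E = hc/λ with hc = 1239.84 eV·nm:
λ = hc/E = 1239.84 eV·nm / 52.7280 eV
λ = 23.51 nm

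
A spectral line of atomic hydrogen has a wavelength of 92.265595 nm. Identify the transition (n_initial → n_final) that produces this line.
n = 9 → n = 1

First, find the photon energy from the wavelength (hc = 1239.84 eV·nm):
E = hc/λ = 1239.84 eV·nm / 92.265595 nm = 13.437728 eV

The energy levels of hydrogen satisfy E_n = -13.6057 / n² eV, so an emission n_i → n_f releases
ΔE = 13.6057 × (1/n_f² − 1/n_i²) eV.

Setting ΔE equal to the photon energy:
1/n_f² − 1/n_i² = 13.437728 / 13.6057 = 0.98765429

Since 1/n_i² must be positive, we need 1/n_f² > 0.98765429, i.e. n_f ≤ 1. For each allowed n_f, solve n_i = (1/n_f² − 0.98765429)^(−1/2) and check whether it is a whole number:
  n_f = 1: 1/n_i² = 1.00000000 − 0.98765429 = 0.01234571 → n_i = 9.000  → integer, n_i = 9 ✓

Only n_f = 1 gives an integer upper level, n_i = 9.

The transition is from n = 9 to n = 1 (emission).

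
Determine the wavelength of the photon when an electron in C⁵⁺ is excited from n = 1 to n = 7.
2.5840 nm

First, find the transition energy using E_n = -13.6057 Z² / n² eV:
E_1 = -13.6057 × 6² / 1² = -489.805200 eV
E_7 = -13.6057 × 6² / 7² = -9.996024 eV

Photon energy: |ΔE| = |E_7 - E_1| = 479.809176 eV

Convert to wavelength using E = hc/λ with hc = 1239.84 eV·nm:
λ = hc/E = 1239.84 eV·nm / 479.809176 eV
λ = 2.5840 nm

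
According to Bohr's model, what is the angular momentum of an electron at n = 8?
8.44e-34 J·s (or 8ℏ)

In the Bohr model, angular momentum is quantized:
L = nℏ

where ℏ = h/(2π) = 1.0546e-34 J·s

For n = 8:
L = 8 × 1.0546e-34 J·s
L = 8.44e-34 J·s

This can also be written as L = 8ℏ.
The angular momentum is an integer multiple of the reduced Planck constant.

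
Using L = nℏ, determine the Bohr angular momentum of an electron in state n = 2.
2.1091e-34 J·s (or 2ℏ)

In the Bohr model, angular momentum is quantized:
L = nℏ

where ℏ = h/(2π) = 1.054572e-34 J·s

For n = 2:
L = 2 × 1.054572e-34 J·s
L = 2.1091e-34 J·s

This can also be written as L = 2ℏ.
The angular momentum is an integer multiple of the reduced Planck constant.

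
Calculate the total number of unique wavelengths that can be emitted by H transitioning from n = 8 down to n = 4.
10

The electron can occupy levels n = 4, 5, ..., 8 during de-excitation — that is m = 8 - 4 + 1 = 5 distinct levels.

The number of distinct spectral lines equals the number of ways to choose 2 of these m levels (each pair gives one possible emission transition):

Number of lines = m(m-1)/2 = 5×4/2 = 10

These correspond to all possible transitions between the 5 levels:
8 → 7, 8 → 6, 8 → 5, 8 → 4, 7 → 6, 7 → 5, 7 → 4, 6 → 5...

Each transition produces a photon with a unique energy (and thus wavelength). This count does not depend on Z.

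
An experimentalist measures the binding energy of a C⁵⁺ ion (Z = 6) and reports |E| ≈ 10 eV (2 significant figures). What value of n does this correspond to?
n = 7

The exact energy levels follow E_n = -13.6057 Z² / n² eV with Z = 6.

The measured value (-10 eV) is reported to only 2 significant figures, so we must test candidate n values and see which one matches to that precision.

Candidate energies:
  n = 5:  E = -13.6057 × 6² / 5² = -19.59221 eV
  n = 6:  E = -13.6057 × 6² / 6² = -13.60570 eV
  n = 7:  E = -13.6057 × 6² / 7² = -9.99602 eV  ← matches
  n = 8:  E = -13.6057 × 6² / 8² = -7.65321 eV
  n = 9:  E = -13.6057 × 6² / 9² = -6.04698 eV

Checking against the measurement of -10 eV (2 sig figs), only n = 7 agrees:
E_7 = -9.99602 eV, which rounds to -10 eV ✓

Therefore n = 7.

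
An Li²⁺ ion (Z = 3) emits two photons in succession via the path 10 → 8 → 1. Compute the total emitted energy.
121.22679 eV

The energy levels of Li²⁺ are E_n = -13.6057 × 3² / n² eV.

First transition (10 → 8):
ΔE₁ = |E_8 - E_10|
ΔE₁ = |-1.91330156250 - (-1.22451300000)| = 0.68878856 eV

Second transition (8 → 1):
ΔE₂ = |E_1 - E_8|
ΔE₂ = |-122.45130000000 - (-1.91330156250)| = 120.53799844 eV

Total energy released:
E_total = ΔE₁ + ΔE₂ = 0.68878856 + 120.53799844 = 121.22679 eV

Note: This equals the direct transition 10 → 1: 121.22679 eV ✓
Energy is conserved regardless of the path taken.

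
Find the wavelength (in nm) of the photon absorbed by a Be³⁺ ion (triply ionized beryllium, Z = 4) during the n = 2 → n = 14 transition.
23.25625 nm

First, find the transition energy using E_n = -13.6057 Z² / n² eV:
E_2 = -13.6057 × 4² / 2² = -54.4228000 eV
E_14 = -13.6057 × 4² / 14² = -1.1106694 eV

Photon energy: |ΔE| = |E_14 - E_2| = 53.3121306 eV

Convert to wavelength using E = hc/λ with hc = 1239.84 eV·nm:
λ = hc/E = 1239.84 eV·nm / 53.3121306 eV
λ = 23.25625 nm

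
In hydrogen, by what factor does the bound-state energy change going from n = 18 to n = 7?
6.61224

Using E_n = -13.6057 Z² / n² eV with Z = 1:

E_7 = -13.6057 / 7² = -13.6057 / 49 = -0.27766734694 eV
E_18 = -13.6057 / 18² = -13.6057 / 324 = -0.04199290123 eV

The ratio is:
E_7/E_18 = (-0.27766734694) / (-0.04199290123)
E_7/E_18 = (-13.6057/49) / (-13.6057/324)
E_7/E_18 = 324/49
E_7/E_18 = 6.61224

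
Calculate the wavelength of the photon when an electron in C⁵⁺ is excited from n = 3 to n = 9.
25.63 nm

First, find the transition energy using E_n = -13.6057 Z² / n² eV:
E_3 = -13.6057 × 6² / 3² = -54.4228 eV
E_9 = -13.6057 × 6² / 9² = -6.0470 eV

Photon energy: |ΔE| = |E_9 - E_3| = 48.3758 eV

Convert to wavelength using E = hc/λ with hc = 1239.84 eV·nm:
λ = hc/E = 1239.84 eV·nm / 48.3758 eV
λ = 25.63 nm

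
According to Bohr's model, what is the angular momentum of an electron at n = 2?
2.10914e-34 J·s (or 2ℏ)

In the Bohr model, angular momentum is quantized:
L = nℏ

where ℏ = h/(2π) = 1.0545718e-34 J·s

For n = 2:
L = 2 × 1.0545718e-34 J·s
L = 2.10914e-34 J·s

This can also be written as L = 2ℏ.
The angular momentum is an integer multiple of the reduced Planck constant.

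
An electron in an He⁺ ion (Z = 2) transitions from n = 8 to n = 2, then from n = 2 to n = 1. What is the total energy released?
53.5724 eV

The energy levels of He⁺ are E_n = -13.6057 × 2² / n² eV.

First transition (8 → 2):
ΔE₁ = |E_2 - E_8|
ΔE₁ = |-13.6057000000 - (-0.8503562500)| = 12.7553438 eV

Second transition (2 → 1):
ΔE₂ = |E_1 - E_2|
ΔE₂ = |-54.4228000000 - (-13.6057000000)| = 40.8171000 eV

Total energy released:
E_total = ΔE₁ + ΔE₂ = 12.7553438 + 40.8171000 = 53.5724 eV

Note: This equals the direct transition 8 → 1: 53.5724 eV ✓
Energy is conserved regardless of the path taken.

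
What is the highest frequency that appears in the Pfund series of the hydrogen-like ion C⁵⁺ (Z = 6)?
4.73738e+15 Hz

The series limit corresponds to the transition from n = ∞ to n = 5.
This is the highest energy (shortest wavelength) transition in the Pfund series.

E_∞ = 0 eV
E_5 = -13.6057 × 6² / 5² = -19.59220800 eV

Energy at series limit:
ΔE = E_∞ - E_5 = 0 - (-19.59220800) = 19.59220800 eV
E = 19.59220800 eV × (1.602177 × 10⁻¹⁹ J/eV) = 3.1390185e-18 J
f = E/h = 3.1390185e-18 J / (6.62607 × 10⁻³⁴ J·s) = 4.73738e+15 Hz

This energy equals the ionization energy from the n = 5 state of C⁵⁺.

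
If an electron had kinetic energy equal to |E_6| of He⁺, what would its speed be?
7.29231e+05 m/s (or 0.243% of c)

The binding energy at n = 6 for He⁺ is:
E_6 = -13.6057 × 2²/6² = -1.51174444 eV
|E_6| = 1.51174444 eV

Convert to Joules:
KE = 1.51174444 eV × (1.602177 × 10⁻¹⁹ J/eV) = 2.4220822e-19 J

Using KE = ½mv²:
v = √(2·KE/m_e)
v = √(2 × 2.4220822e-19 J / 9.10938 × 10⁻³¹ kg)
v = 7.29231e+05 m/s

This is approximately 0.243% the speed of light.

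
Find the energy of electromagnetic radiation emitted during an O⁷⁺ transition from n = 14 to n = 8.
9.16 eV

The energy levels are E_n = -13.6057 Z² eV / n².

Energy at n = 14: E_14 = -13.6057 × 8² / 14² = -4.44268 eV
Energy at n = 8: E_8 = -13.6057 × 8² / 8² = -13.60570 eV

For emission (electron falling to lower state), the photon energy is:
E_photon = E_14 - E_8 = |-4.44268 - (-13.60570)|
E_photon = 9.16 eV

This energy is carried away by the emitted photon.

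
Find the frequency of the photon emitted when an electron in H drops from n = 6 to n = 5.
4.02e+13 Hz

First, find the transition energy:
E_6 = -13.6057 / 6² = -0.377936 eV
E_5 = -13.6057 / 5² = -0.544228 eV
|ΔE| = |E_5 - E_6| = 0.166292 eV

Convert to Joules: E = 0.166292 eV × (1.602177 × 10⁻¹⁹ J/eV) = 2.6643e-20 J

Using E = hf:
f = E/h = 2.6643e-20 J / (6.62607 × 10⁻³⁴ J·s)
f = 4.02e+13 Hz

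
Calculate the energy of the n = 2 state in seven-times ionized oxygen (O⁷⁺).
-217.691 eV

For hydrogen-like ions, the energy levels scale with Z²:
E_n = -13.6057 Z² / n² eV

For O⁷⁺ (Z = 8) at n = 2:
E_2 = -13.6057 × 8² / 2²
E_2 = -13.6057 × 64 / 4
E_2 = -870.7648 / 4
E_2 = -217.691 eV

The energy is 64 times more negative than hydrogen at the same n due to the stronger nuclear charge.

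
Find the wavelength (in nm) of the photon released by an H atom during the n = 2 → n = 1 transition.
121.502018 nm

First, find the transition energy using E_n = -13.6057 / n² eV:
E_2 = -13.6057 / 2² = -3.401425000 eV
E_1 = -13.6057 / 1² = -13.605700000 eV

Photon energy: |ΔE| = |E_1 - E_2| = 10.204275000 eV

Convert to wavelength using E = hc/λ with hc = 1239.84 eV·nm:
λ = hc/E = 1239.84 eV·nm / 10.204275000 eV
λ = 121.502018 nm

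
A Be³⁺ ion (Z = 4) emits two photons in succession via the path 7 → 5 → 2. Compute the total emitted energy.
49.98 eV

The energy levels of Be³⁺ are E_n = -13.6057 × 4² / n² eV.

First transition (7 → 5):
ΔE₁ = |E_5 - E_7|
ΔE₁ = |-8.70764800 - (-4.44267755)| = 4.26497 eV

Second transition (5 → 2):
ΔE₂ = |E_2 - E_5|
ΔE₂ = |-54.42280000 - (-8.70764800)| = 45.71515 eV

Total energy released:
E_total = ΔE₁ + ΔE₂ = 4.26497 + 45.71515 = 49.98 eV

Note: This equals the direct transition 7 → 2: 49.98 eV ✓
Energy is conserved regardless of the path taken.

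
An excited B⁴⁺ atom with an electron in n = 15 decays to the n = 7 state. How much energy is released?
5.42994 eV

The energy levels are E_n = -13.6057 Z² eV / n².

Energy at n = 15: E_15 = -13.6057 × 5² / 15² = -1.51174444 eV
Energy at n = 7: E_7 = -13.6057 × 5² / 7² = -6.94168367 eV

For emission (electron falling to lower state), the photon energy is:
E_photon = E_15 - E_7 = |-1.51174444 - (-6.94168367)|
E_photon = 5.42994 eV

This energy is carried away by the emitted photon.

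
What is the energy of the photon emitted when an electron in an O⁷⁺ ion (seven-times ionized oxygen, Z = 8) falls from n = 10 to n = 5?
26.123 eV

The energy levels are E_n = -13.6057 Z² eV / n².

Energy at n = 10: E_10 = -13.6057 × 8² / 10² = -8.707648 eV
Energy at n = 5: E_5 = -13.6057 × 8² / 5² = -34.830592 eV

For emission (electron falling to lower state), the photon energy is:
E_photon = E_10 - E_5 = |-8.707648 - (-34.830592)|
E_photon = 26.123 eV

This energy is carried away by the emitted photon.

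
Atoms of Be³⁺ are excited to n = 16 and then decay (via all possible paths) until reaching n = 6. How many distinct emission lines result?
55

The electron can occupy levels n = 6, 7, ..., 16 during de-excitation — that is m = 16 - 6 + 1 = 11 distinct levels.

The number of distinct spectral lines equals the number of ways to choose 2 of these m levels (each pair gives one possible emission transition):

Number of lines = m(m-1)/2 = 11×10/2 = 55

These correspond to all possible transitions between the 11 levels:
16 → 15, 16 → 14, 16 → 13, 16 → 12, 16 → 11, 16 → 10, 16 → 9, 16 → 8...

Each transition produces a photon with a unique energy (and thus wavelength). This count does not depend on Z.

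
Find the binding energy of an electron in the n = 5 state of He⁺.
2.17691 eV

The ionization energy is the energy needed to remove the electron completely (n → ∞).

For a hydrogen-like ion with Z = 2, E_n = -13.6057 Z² / n² eV.

At n = 5: E_5 = -13.6057 × 2² / 5² = -2.17691200 eV
At n = ∞: E_∞ = 0 eV

Ionization energy = E_∞ - E_5 = 0 - (-2.17691200) = 2.17691200 eV
Ionization energy ≈ 2.17691 eV

This is also called the binding energy of the electron in state n = 5.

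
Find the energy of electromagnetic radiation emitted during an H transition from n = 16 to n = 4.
0.797 eV

The energy levels are E_n = -13.6057 eV / n².

Energy at n = 16: E_16 = -13.6057 / 16² = -0.053147 eV
Energy at n = 4: E_4 = -13.6057 / 4² = -0.850356 eV

For emission (electron falling to lower state), the photon energy is:
E_photon = E_16 - E_4 = |-0.053147 - (-0.850356)|
E_photon = 0.797 eV

This energy is carried away by the emitted photon.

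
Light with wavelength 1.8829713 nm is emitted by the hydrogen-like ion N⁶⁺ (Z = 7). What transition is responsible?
n = 9 → n = 1

First, find the photon energy from the wavelength (hc = 1239.84 eV·nm):
E = hc/λ = 1239.84 eV·nm / 1.8829713 nm = 658.44870 eV

The energy levels of N⁶⁺ satisfy E_n = -13.6057 × 7² / n² eV, so an emission n_i → n_f releases
ΔE = 13.6057 × 7² × (1/n_f² − 1/n_i²) eV.

Setting ΔE equal to the photon energy:
1/n_f² − 1/n_i² = 658.44870 / (13.6057 × 7²) = 0.98765433

Since 1/n_i² must be positive, we need 1/n_f² > 0.98765433, i.e. n_f ≤ 1. For each allowed n_f, solve n_i = (1/n_f² − 0.98765433)^(−1/2) and check whether it is a whole number:
  n_f = 1: 1/n_i² = 1.00000000 − 0.98765433 = 0.01234567 → n_i = 9.000  → integer, n_i = 9 ✓

Only n_f = 1 gives an integer upper level, n_i = 9.

The transition is from n = 9 to n = 1 (emission).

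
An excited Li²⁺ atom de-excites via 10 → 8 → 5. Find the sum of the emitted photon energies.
3.673539 eV

The energy levels of Li²⁺ are E_n = -13.6057 × 3² / n² eV.

First transition (10 → 8):
ΔE₁ = |E_8 - E_10|
ΔE₁ = |-1.913301562500 - (-1.224513000000)| = 0.688788563 eV

Second transition (8 → 5):
ΔE₂ = |E_5 - E_8|
ΔE₂ = |-4.898052000000 - (-1.913301562500)| = 2.984750438 eV

Total energy released:
E_total = ΔE₁ + ΔE₂ = 0.688788563 + 2.984750438 = 3.673539 eV

Note: This equals the direct transition 10 → 5: 3.673539 eV ✓
Energy is conserved regardless of the path taken.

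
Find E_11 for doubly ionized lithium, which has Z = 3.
-1.012 eV

For hydrogen-like ions, the energy levels scale with Z²:
E_n = -13.6057 Z² / n² eV

For Li²⁺ (Z = 3) at n = 11:
E_11 = -13.6057 × 3² / 11²
E_11 = -13.6057 × 9 / 121
E_11 = -122.4513 / 121
E_11 = -1.012 eV

The energy is 9 times more negative than hydrogen at the same n due to the stronger nuclear charge.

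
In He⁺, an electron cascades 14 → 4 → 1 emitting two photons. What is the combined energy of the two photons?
54.15 eV

The energy levels of He⁺ are E_n = -13.6057 × 2² / n² eV.

First transition (14 → 4):
ΔE₁ = |E_4 - E_14|
ΔE₁ = |-3.40142500 - (-0.27766735)| = 3.12376 eV

Second transition (4 → 1):
ΔE₂ = |E_1 - E_4|
ΔE₂ = |-54.42280000 - (-3.40142500)| = 51.02138 eV

Total energy released:
E_total = ΔE₁ + ΔE₂ = 3.12376 + 51.02138 = 54.15 eV

Note: This equals the direct transition 14 → 1: 54.15 eV ✓
Energy is conserved regardless of the path taken.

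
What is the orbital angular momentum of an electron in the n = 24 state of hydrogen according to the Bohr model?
2.531e-33 J·s (or 24ℏ)

In the Bohr model, angular momentum is quantized:
L = nℏ

where ℏ = h/(2π) = 1.05457e-34 J·s

For n = 24:
L = 24 × 1.05457e-34 J·s
L = 2.531e-33 J·s

This can also be written as L = 24ℏ.
The angular momentum is an integer multiple of the reduced Planck constant.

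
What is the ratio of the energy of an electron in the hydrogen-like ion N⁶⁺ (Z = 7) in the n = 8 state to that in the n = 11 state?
1.890625

Using E_n = -13.6057 Z² / n² eV with Z = 7:

E_8 = -13.6057 × 7² / 8² = -666.6793 / 64 = -10.416864062500 eV
E_11 = -13.6057 × 7² / 11² = -666.6793 / 121 = -5.509746280992 eV

The ratio is:
E_8/E_11 = (-10.416864062500) / (-5.509746280992)
E_8/E_11 = (-666.6793/64) / (-666.6793/121)
E_8/E_11 = 121/64
E_8/E_11 = 1.890625
(Note: the Z² factors cancel in the ratio.)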